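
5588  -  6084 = - 496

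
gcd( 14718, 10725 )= 33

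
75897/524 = 144 + 441/524= 144.84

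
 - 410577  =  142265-552842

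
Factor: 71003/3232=703/32=2^(-5)*19^1*37^1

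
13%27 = 13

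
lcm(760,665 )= 5320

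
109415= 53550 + 55865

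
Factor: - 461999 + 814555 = 352556 = 2^2 * 53^1* 1663^1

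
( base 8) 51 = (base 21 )1K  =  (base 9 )45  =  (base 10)41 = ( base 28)1D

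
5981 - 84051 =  - 78070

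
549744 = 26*21144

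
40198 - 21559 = 18639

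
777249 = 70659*11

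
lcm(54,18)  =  54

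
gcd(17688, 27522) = 66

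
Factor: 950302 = 2^1 * 475151^1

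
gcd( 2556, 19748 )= 4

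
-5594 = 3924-9518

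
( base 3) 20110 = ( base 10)174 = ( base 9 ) 213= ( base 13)105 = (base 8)256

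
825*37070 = 30582750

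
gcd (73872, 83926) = 2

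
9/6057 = 1/673=0.00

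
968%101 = 59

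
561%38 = 29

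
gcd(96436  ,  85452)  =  4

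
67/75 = 67/75 = 0.89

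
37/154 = 37/154 = 0.24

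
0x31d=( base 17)2CF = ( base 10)797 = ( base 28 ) 10D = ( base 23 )1bf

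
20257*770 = 15597890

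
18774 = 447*42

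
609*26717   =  16270653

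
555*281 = 155955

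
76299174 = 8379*9106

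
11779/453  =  26 + 1/453 = 26.00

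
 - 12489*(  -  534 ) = 6669126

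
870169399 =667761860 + 202407539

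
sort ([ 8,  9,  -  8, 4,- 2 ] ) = [ -8,-2 , 4, 8 , 9 ]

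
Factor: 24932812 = 2^2*17^1 *373^1 * 983^1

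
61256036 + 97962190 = 159218226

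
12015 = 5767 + 6248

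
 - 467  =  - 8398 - -7931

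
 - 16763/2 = -16763/2 = -8381.50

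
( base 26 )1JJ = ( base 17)41g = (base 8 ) 2245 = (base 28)1ed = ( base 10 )1189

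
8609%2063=357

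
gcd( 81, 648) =81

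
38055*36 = 1369980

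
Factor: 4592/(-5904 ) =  - 3^( - 2 )*7^1=- 7/9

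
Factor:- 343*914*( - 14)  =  2^2*7^4*457^1 = 4389028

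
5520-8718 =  - 3198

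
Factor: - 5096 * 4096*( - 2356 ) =2^17 * 7^2*13^1*19^1*31^1  =  49177296896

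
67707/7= 67707/7 = 9672.43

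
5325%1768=21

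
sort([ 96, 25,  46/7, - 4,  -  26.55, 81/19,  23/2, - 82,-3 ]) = [ - 82,  -  26.55, - 4, - 3, 81/19,46/7,23/2,  25 , 96]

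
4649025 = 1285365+3363660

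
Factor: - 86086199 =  - 73^1*1179263^1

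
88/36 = 22/9 = 2.44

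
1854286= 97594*19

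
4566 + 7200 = 11766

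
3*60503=181509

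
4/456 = 1/114 = 0.01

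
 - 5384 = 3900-9284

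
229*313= 71677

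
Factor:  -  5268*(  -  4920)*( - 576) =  - 14929090560=- 2^11 * 3^4*5^1*41^1 * 439^1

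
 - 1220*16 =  - 19520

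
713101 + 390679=1103780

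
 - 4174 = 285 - 4459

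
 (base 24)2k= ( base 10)68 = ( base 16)44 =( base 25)2I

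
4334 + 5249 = 9583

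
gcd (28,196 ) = 28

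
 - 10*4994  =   - 49940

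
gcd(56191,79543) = 1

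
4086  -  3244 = 842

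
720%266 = 188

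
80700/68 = 1186 + 13/17 =1186.76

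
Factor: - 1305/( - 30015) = 1/23 = 23^ ( - 1 )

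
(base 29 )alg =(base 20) 12BF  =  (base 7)35225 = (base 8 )21513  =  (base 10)9035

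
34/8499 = 34/8499 = 0.00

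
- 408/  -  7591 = 408/7591 = 0.05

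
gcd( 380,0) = 380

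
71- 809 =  - 738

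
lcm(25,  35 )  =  175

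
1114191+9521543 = 10635734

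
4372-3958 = 414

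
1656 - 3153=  - 1497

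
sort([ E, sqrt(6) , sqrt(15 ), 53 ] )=[sqrt(6 ), E,sqrt( 15 ), 53 ] 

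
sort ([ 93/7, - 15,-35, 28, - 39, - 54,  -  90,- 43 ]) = [ - 90,-54,-43 , - 39,-35, - 15, 93/7,  28]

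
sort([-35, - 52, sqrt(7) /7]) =[- 52 , - 35, sqrt( 7 ) /7 ] 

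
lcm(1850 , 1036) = 25900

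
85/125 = 17/25 = 0.68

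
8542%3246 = 2050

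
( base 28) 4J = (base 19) 6H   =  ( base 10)131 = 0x83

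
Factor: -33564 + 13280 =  - 2^2  *  11^1*461^1  =  - 20284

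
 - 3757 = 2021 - 5778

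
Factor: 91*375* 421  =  3^1*5^3*7^1*13^1*421^1  =  14366625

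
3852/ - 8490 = -1 + 773/1415 = -  0.45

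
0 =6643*0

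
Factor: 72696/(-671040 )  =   - 13/120 =- 2^( - 3 )*3^( - 1)*5^( - 1 )*13^1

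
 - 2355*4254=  - 10018170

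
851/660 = 851/660 =1.29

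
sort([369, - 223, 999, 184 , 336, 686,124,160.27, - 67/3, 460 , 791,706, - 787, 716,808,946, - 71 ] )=[ - 787, - 223, - 71, - 67/3, 124,160.27,184,336, 369, 460,686, 706,716,791, 808,946,999 ]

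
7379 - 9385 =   -  2006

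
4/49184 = 1/12296 = 0.00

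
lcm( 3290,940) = 6580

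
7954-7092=862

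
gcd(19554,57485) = 1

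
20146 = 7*2878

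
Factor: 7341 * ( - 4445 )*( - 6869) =224140587405 = 3^1*5^1 *7^1 * 127^1*2447^1*6869^1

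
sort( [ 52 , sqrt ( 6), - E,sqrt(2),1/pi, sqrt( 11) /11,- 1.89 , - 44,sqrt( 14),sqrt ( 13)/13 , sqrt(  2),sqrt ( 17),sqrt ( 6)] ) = [ - 44, - E, - 1.89,  sqrt(13)/13,sqrt(11) /11,1/pi,sqrt(2 ), sqrt( 2), sqrt ( 6), sqrt( 6), sqrt( 14), sqrt( 17 ), 52] 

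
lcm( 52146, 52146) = 52146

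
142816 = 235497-92681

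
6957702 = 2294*3033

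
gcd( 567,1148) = 7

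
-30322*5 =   -  151610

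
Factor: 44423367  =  3^1 * 199^1 * 74411^1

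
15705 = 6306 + 9399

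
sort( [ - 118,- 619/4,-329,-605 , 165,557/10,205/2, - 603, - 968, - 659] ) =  [ - 968, - 659,  -  605, - 603 ,-329, - 619/4, - 118, 557/10, 205/2, 165] 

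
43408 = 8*5426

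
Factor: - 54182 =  - 2^1 * 27091^1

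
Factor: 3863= 3863^1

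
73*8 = 584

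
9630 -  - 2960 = 12590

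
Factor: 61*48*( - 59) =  - 172752 = - 2^4 * 3^1*59^1*61^1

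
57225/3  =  19075 = 19075.00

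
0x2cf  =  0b1011001111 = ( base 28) PJ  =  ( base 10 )719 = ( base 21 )1D5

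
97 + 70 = 167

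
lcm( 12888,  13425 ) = 322200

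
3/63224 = 3/63224 =0.00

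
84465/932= 90 + 585/932 = 90.63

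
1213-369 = 844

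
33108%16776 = 16332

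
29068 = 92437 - 63369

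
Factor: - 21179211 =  - 3^1* 7059737^1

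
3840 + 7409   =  11249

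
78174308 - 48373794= 29800514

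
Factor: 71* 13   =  923  =  13^1*71^1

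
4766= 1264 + 3502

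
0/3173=0 = 0.00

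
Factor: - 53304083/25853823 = -3^( - 4 )*7^1*107^1*71167^1*319183^(-1 )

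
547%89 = 13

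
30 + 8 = 38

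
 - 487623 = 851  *( - 573)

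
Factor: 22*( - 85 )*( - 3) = 2^1*3^1*  5^1*11^1*17^1 = 5610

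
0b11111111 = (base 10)255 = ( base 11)212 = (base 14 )143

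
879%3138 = 879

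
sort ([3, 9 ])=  [3,9]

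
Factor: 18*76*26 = 2^4 * 3^2*13^1*19^1 = 35568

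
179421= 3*59807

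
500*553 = 276500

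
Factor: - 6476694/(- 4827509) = 2^1*3^1* 7^1*17^1 *47^1*25013^( - 1 ) = 33558/25013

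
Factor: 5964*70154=2^3*3^1*7^2*71^1*5011^1  =  418398456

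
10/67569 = 10/67569 = 0.00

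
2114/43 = 49 + 7/43 = 49.16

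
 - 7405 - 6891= - 14296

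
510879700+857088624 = 1367968324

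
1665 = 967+698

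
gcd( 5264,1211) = 7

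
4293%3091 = 1202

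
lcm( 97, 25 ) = 2425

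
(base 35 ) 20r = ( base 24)475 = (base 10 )2477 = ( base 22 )52d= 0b100110101101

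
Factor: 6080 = 2^6 * 5^1*19^1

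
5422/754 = 2711/377  =  7.19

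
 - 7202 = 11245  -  18447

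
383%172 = 39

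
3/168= 1/56= 0.02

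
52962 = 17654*3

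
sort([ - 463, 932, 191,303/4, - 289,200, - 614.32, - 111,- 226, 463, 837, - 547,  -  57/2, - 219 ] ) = [ - 614.32 , - 547, - 463, - 289,  -  226, - 219, - 111, - 57/2,303/4,191, 200,463,837,932]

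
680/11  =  680/11=61.82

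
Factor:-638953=- 7^1*37^1 *2467^1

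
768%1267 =768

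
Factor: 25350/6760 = 2^( - 2 )*3^1*5^1 = 15/4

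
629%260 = 109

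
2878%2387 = 491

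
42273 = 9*4697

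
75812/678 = 111+277/339 = 111.82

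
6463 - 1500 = 4963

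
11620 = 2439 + 9181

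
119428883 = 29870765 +89558118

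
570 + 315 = 885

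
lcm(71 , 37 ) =2627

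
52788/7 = 7541 + 1/7 =7541.14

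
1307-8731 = -7424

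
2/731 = 2/731= 0.00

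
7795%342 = 271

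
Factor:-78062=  - 2^1*23^1*1697^1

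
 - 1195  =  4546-5741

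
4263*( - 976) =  - 4160688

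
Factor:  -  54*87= -2^1 * 3^4*29^1= - 4698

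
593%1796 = 593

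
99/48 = 2 + 1/16 = 2.06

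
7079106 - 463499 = 6615607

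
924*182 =168168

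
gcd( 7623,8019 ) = 99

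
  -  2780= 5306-8086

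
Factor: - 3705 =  - 3^1 * 5^1 * 13^1 * 19^1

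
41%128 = 41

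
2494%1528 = 966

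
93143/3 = 31047+2/3 = 31047.67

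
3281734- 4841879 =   -  1560145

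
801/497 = 801/497 = 1.61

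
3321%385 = 241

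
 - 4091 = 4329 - 8420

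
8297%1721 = 1413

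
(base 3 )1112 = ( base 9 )45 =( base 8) 51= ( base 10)41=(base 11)38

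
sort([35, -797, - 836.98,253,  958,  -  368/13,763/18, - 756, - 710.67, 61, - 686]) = [-836.98, - 797 ,  -  756, - 710.67, - 686, - 368/13,35,763/18, 61, 253,958 ]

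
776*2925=2269800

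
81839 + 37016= 118855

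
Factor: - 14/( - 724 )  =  7/362 = 2^(- 1 )*7^1*181^(-1 )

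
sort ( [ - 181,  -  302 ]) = [ - 302, - 181] 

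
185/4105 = 37/821 = 0.05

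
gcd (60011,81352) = 1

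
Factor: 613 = 613^1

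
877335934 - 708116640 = 169219294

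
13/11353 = 13/11353 = 0.00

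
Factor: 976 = 2^4* 61^1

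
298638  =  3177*94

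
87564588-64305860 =23258728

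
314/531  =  314/531  =  0.59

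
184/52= 3+7/13= 3.54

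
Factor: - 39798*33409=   -  1329611382 = - 2^1*3^3*11^1*67^1*33409^1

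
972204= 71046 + 901158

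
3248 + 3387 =6635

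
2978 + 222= 3200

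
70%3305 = 70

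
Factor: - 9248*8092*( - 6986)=2^8*7^2*17^4*499^1= 522796024576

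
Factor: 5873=7^1*839^1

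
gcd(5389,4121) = 317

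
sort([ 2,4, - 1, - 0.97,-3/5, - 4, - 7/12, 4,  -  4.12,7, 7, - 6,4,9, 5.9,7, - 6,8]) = [ - 6, - 6, - 4.12, - 4, - 1, - 0.97 ,-3/5, - 7/12,2,4, 4,4 , 5.9, 7, 7,  7,8,9 ]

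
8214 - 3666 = 4548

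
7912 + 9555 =17467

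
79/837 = 79/837 = 0.09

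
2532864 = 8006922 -5474058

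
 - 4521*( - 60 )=271260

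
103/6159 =103/6159 =0.02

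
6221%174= 131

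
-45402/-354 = 128 + 15/59= 128.25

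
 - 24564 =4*( - 6141)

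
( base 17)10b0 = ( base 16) 13ec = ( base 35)45p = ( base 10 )5100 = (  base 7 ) 20604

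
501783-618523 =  - 116740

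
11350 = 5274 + 6076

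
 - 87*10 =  - 870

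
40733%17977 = 4779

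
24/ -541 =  - 24/541 = - 0.04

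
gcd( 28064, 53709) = 1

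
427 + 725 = 1152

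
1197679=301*3979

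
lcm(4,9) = 36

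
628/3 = 209 + 1/3 = 209.33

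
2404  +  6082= 8486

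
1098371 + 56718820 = 57817191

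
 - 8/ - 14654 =4/7327 = 0.00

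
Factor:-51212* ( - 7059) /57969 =2^2 * 3^(  -  2)*7^1 * 13^1*19^(-1) * 31^1 * 59^1 * 113^(-1 )*  181^1 = 120501836/19323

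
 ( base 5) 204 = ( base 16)36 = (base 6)130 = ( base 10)54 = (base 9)60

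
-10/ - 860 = 1/86 = 0.01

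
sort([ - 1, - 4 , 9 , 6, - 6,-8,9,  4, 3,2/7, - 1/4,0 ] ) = [-8, - 6, - 4 ,-1,-1/4, 0, 2/7,3,  4, 6,  9, 9]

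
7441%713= 311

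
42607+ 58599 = 101206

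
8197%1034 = 959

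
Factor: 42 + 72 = 2^1*3^1 * 19^1 =114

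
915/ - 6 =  - 153+1/2 = - 152.50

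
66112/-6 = - 11019 + 1/3= -11018.67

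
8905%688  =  649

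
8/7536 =1/942 = 0.00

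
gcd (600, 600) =600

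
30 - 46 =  - 16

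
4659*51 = 237609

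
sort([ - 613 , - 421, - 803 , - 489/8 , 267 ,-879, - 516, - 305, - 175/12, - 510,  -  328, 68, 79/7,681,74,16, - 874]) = [ - 879, - 874  , - 803, - 613 , -516, - 510, - 421, - 328,-305, -489/8, - 175/12  ,  79/7,16,68,74,267, 681] 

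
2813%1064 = 685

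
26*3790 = 98540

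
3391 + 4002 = 7393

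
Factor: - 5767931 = -13^1*443687^1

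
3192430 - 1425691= 1766739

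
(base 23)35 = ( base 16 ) 4a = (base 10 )74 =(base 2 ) 1001010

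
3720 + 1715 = 5435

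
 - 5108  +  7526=2418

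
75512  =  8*9439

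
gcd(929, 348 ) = 1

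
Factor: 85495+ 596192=3^2*75743^1 = 681687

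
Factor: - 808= - 2^3*101^1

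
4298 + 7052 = 11350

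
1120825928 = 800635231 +320190697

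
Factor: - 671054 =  - 2^1*335527^1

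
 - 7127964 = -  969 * 7356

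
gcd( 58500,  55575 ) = 2925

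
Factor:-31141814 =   -  2^1*11^1  *  359^1 *3943^1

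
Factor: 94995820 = 2^2*5^1 * 19^1 * 249989^1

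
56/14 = 4 = 4.00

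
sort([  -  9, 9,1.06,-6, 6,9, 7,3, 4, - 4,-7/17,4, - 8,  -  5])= [ - 9, - 8,- 6,-5, - 4, - 7/17, 1.06, 3, 4, 4,  6, 7, 9,9]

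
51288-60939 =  - 9651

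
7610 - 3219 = 4391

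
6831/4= 1707 + 3/4= 1707.75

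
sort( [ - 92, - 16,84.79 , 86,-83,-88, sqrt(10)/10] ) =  [ - 92  , - 88, - 83, - 16 , sqrt (10 )/10, 84.79 , 86 ]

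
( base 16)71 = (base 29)3q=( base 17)6b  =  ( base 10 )113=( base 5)423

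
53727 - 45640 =8087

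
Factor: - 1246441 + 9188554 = 3^2*67^1 * 13171^1 = 7942113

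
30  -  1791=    - 1761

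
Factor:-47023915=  - 5^1*9404783^1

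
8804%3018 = 2768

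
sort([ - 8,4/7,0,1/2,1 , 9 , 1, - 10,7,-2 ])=[ - 10,-8 , - 2 , 0, 1/2 , 4/7, 1 , 1,7,9] 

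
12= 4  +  8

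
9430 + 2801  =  12231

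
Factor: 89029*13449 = 1197351021 = 3^1*17^1*4483^1*5237^1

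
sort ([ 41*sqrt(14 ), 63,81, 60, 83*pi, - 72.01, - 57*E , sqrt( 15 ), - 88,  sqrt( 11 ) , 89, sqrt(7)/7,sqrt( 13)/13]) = [ - 57*E, - 88 , - 72.01, sqrt(13)/13,sqrt ( 7 ) /7,sqrt(11 ), sqrt(15 ), 60, 63 , 81,89, 41*sqrt( 14 ),83*pi ] 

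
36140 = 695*52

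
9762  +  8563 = 18325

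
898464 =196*4584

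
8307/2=8307/2 = 4153.50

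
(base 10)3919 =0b111101001111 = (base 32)3qf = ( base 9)5334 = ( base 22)823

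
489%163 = 0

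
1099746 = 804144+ 295602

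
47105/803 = 47105/803 = 58.66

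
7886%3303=1280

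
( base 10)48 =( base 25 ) 1n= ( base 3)1210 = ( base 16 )30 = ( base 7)66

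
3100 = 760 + 2340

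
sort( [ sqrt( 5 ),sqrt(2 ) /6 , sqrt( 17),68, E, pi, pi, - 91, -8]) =[ - 91, - 8, sqrt( 2 )/6,sqrt(5) , E,pi,  pi, sqrt(17), 68 ] 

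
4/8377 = 4/8377=0.00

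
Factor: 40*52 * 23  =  2^5*5^1*13^1 * 23^1 = 47840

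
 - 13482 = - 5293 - 8189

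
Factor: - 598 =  - 2^1*13^1*23^1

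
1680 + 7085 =8765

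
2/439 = 2/439 = 0.00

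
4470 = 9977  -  5507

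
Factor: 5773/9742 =2^( - 1)*23^1*251^1*4871^( - 1) 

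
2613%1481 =1132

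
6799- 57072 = - 50273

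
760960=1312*580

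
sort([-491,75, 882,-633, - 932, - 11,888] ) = [ - 932, - 633, - 491, - 11,75,882,  888]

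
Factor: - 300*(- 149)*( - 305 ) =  - 2^2*3^1*  5^3*61^1 * 149^1 = - 13633500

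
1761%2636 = 1761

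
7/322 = 1/46=0.02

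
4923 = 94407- 89484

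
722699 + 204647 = 927346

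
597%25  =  22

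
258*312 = 80496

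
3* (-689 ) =-2067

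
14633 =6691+7942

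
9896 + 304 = 10200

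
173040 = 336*515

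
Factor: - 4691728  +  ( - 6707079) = - 11398807 = - 7^1*1628401^1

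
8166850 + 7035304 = 15202154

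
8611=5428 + 3183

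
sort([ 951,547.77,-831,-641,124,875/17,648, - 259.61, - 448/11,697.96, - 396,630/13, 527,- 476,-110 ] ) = [-831, - 641,-476, - 396, - 259.61,- 110, - 448/11,630/13, 875/17, 124,527 , 547.77,648,697.96,951]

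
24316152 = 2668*9114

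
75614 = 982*77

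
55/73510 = 11/14702 = 0.00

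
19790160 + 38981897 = 58772057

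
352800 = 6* 58800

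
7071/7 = 7071/7 = 1010.14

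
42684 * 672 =28683648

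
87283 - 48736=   38547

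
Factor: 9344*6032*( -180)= - 10145341440  =  - 2^13*3^2*5^1*13^1*29^1*73^1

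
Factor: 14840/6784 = 35/16= 2^( - 4)*5^1*7^1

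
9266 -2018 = 7248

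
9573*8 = 76584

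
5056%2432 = 192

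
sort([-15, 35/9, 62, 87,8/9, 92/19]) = [ - 15, 8/9, 35/9, 92/19, 62,87]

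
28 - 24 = 4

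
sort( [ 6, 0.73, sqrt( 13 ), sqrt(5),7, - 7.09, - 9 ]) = [ - 9, - 7.09, 0.73,sqrt( 5),sqrt( 13), 6, 7 ]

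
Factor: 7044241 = 2371^1 *2971^1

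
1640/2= 820 = 820.00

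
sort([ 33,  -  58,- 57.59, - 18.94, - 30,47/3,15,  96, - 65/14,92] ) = [ - 58, - 57.59, - 30, - 18.94,-65/14,15,47/3, 33,92,96]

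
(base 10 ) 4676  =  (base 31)4qq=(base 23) 8J7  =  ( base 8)11104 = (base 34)41i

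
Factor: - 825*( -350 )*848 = 244860000 = 2^5*3^1*5^4*7^1*11^1*53^1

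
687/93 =229/31 = 7.39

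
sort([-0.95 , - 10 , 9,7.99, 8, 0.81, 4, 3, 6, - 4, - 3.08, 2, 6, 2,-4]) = [ - 10,-4, - 4, - 3.08, - 0.95,  0.81, 2, 2, 3, 4, 6, 6,7.99, 8, 9] 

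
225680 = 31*7280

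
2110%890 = 330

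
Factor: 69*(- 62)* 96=-2^6*3^2*23^1*31^1 = -410688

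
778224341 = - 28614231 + 806838572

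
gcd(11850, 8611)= 79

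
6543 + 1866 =8409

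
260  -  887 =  - 627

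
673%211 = 40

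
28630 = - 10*( - 2863) 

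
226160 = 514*440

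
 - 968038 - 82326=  - 1050364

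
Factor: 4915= 5^1*983^1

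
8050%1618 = 1578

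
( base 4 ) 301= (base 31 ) 1I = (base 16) 31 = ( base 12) 41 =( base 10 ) 49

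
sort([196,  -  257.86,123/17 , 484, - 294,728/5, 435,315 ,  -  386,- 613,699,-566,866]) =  [ - 613, - 566,  -  386, - 294,- 257.86,123/17,728/5,196,315,435, 484,699,866 ] 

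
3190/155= 20 + 18/31= 20.58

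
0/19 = 0 = 0.00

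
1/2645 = 1/2645 = 0.00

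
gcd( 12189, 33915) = 51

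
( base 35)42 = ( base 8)216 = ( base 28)52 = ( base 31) 4I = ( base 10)142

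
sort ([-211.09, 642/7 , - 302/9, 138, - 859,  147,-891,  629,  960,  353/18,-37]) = [-891, - 859,-211.09,-37, - 302/9, 353/18,642/7, 138, 147, 629,960] 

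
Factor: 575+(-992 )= - 3^1 * 139^1= - 417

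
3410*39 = 132990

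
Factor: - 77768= - 2^3 * 9721^1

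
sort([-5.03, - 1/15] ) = [ - 5.03,-1/15 ] 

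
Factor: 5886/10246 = 3^3*47^( - 1 )  =  27/47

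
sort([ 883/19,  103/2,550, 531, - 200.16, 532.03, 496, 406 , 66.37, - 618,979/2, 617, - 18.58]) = [ - 618, - 200.16, - 18.58, 883/19, 103/2, 66.37, 406, 979/2, 496,531,532.03, 550,617]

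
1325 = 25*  53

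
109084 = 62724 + 46360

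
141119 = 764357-623238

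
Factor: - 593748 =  - 2^2*3^2 *16493^1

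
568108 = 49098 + 519010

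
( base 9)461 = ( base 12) 277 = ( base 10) 379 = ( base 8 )573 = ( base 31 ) C7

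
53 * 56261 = 2981833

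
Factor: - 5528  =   - 2^3 * 691^1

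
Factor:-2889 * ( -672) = 1941408=2^5*3^4*7^1*107^1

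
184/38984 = 23/4873 = 0.00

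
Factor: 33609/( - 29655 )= - 3^( - 1)*5^( -1)*17^1 = - 17/15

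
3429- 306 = 3123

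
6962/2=3481 = 3481.00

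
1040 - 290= 750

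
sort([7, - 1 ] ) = [-1, 7]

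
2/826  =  1/413 = 0.00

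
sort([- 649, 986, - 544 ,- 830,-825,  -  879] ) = [ - 879 , - 830 , - 825, - 649,  -  544, 986]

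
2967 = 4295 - 1328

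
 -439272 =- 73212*6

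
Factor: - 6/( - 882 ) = 3^( - 1 ) *7^( - 2 ) = 1/147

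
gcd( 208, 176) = 16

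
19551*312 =6099912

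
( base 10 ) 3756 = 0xeac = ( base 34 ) 38G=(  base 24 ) 6CC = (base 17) CGG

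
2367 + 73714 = 76081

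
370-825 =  - 455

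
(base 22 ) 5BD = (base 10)2675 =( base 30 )2T5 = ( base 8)5163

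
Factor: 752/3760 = 1/5 = 5^( - 1 ) 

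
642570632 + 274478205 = 917048837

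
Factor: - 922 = -2^1 * 461^1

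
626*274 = 171524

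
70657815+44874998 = 115532813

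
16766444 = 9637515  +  7128929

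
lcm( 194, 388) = 388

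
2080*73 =151840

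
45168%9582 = 6840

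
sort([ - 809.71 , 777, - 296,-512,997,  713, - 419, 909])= [-809.71, - 512, - 419, - 296,713 , 777,909,997]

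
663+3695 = 4358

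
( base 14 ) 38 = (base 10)50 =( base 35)1f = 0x32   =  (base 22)26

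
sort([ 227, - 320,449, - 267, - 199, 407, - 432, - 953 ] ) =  [ - 953, - 432,- 320,  -  267, -199, 227, 407, 449]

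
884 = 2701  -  1817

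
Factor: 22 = 2^1*11^1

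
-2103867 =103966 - 2207833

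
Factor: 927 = 3^2*103^1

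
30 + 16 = 46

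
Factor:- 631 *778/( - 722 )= 245459/361 = 19^( - 2 )*389^1*631^1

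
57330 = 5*11466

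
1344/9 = 448/3 = 149.33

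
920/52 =230/13 = 17.69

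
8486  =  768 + 7718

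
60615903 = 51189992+9425911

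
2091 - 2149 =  - 58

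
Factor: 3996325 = 5^2 * 159853^1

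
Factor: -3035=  -5^1  *607^1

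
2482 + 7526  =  10008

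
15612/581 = 15612/581 = 26.87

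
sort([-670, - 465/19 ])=[ - 670, - 465/19 ] 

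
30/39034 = 15/19517 = 0.00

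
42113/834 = 50 + 413/834 = 50.50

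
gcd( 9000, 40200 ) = 600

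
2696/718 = 3 + 271/359 = 3.75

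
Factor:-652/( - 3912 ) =2^(- 1)*3^ ( - 1) = 1/6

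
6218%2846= 526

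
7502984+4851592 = 12354576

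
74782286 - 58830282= 15952004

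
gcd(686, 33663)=49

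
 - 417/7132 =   -  1+ 6715/7132= - 0.06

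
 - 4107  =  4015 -8122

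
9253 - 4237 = 5016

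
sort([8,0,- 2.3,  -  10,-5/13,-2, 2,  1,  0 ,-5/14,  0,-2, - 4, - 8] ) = [  -  10,  -  8,-4, - 2.3,  -  2, - 2,  -  5/13, - 5/14,0, 0,0, 1, 2, 8] 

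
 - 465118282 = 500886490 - 966004772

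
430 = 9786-9356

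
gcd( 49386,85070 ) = 2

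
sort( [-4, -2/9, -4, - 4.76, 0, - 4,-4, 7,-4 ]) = [-4.76,-4, - 4,  -  4,- 4, - 4 ,  -  2/9,0,7] 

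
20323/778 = 26  +  95/778 = 26.12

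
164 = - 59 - -223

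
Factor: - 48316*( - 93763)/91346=2265126554/45673 = 2^1*47^1 * 257^1*45673^ ( - 1 ) * 93763^1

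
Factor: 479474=2^1*239737^1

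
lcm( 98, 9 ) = 882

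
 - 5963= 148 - 6111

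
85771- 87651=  - 1880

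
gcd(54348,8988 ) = 84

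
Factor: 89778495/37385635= 17955699/7477127 = 3^1*7^ ( - 1 ) * 17^(-1 )*19^(  -  1)*3307^( - 1 )*5985233^1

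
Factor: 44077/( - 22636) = - 2^( -2)*11^1 * 4007^1*5659^( - 1)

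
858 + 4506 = 5364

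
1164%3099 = 1164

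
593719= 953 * 623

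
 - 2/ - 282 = 1/141  =  0.01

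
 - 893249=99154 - 992403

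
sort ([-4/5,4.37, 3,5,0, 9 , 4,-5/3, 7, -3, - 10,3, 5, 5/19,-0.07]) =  [-10  ,-3, - 5/3, - 4/5 ,-0.07, 0, 5/19,3,3, 4, 4.37, 5, 5, 7, 9 ] 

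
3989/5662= 3989/5662= 0.70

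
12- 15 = -3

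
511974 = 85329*6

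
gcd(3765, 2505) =15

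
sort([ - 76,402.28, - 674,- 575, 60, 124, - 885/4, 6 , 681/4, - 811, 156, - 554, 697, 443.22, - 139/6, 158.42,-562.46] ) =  [-811,-674,- 575,-562.46, - 554, - 885/4, - 76,  -  139/6,  6, 60, 124,156,158.42, 681/4,402.28,  443.22, 697]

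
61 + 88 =149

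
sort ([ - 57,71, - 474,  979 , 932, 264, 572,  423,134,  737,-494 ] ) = [ - 494, - 474,- 57,71, 134 , 264,423,  572, 737, 932,979]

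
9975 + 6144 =16119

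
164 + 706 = 870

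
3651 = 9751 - 6100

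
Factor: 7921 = 89^2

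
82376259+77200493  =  159576752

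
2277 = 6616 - 4339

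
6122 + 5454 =11576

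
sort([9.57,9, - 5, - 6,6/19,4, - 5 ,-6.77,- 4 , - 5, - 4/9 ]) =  [ - 6.77, - 6 , - 5, - 5 , - 5, - 4, - 4/9 , 6/19,  4 , 9,9.57 ] 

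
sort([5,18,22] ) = [ 5,18, 22]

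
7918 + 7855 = 15773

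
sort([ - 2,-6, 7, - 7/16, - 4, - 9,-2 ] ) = [ - 9, - 6, - 4, -2, - 2, - 7/16,  7 ]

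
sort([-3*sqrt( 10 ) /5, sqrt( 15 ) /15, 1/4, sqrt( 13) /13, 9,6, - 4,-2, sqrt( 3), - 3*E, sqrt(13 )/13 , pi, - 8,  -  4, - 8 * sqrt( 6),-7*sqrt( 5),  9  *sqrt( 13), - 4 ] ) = [ - 8*sqrt( 6 ), - 7*sqrt (5 ), - 3*E, - 8, - 4, - 4, - 4, - 2, - 3*sqrt(10 ) /5,1/4, sqrt( 15)/15 , sqrt( 13)/13, sqrt( 13)/13, sqrt( 3 ) , pi, 6, 9, 9*sqrt(13) ] 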